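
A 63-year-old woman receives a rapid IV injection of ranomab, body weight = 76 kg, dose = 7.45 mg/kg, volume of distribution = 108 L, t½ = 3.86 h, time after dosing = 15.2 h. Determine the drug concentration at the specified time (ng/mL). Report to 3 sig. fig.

342 ng/mL

Total dose = 7.45 × 76 = 566.2 mg
C₀ = Dose / Vd = 566.2 / 108 = 5.243 mg/L
k = ln2 / t½ = 0.693147 / 3.86 = 0.1796 h⁻¹
C = C₀ · e^(−k·t) = 5.243 × e^(−0.1796 × 15.2)
  = 5.243 × 0.06522 = 0.3419 mg/L
Convert: 0.3419 mg/L × 1000 = 341.9 ng/mL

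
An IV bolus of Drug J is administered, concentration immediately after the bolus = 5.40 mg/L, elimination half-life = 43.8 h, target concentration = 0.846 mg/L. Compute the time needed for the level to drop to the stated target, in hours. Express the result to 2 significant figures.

k = ln2 / t½ = 0.693147 / 43.8 = 0.01583 h⁻¹
t = ln(C₀ / C) / k = ln(5.400 / 0.846) / 0.01583
  = ln(6.383) / 0.01583 = 1.854 / 0.01583 = 117.1 h

120 h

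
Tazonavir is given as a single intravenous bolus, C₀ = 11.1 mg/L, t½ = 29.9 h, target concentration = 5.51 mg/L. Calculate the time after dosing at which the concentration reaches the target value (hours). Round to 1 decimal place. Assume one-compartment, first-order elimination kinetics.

30.2 h

k = ln2 / t½ = 0.693147 / 29.9 = 0.02318 h⁻¹
t = ln(C₀ / C) / k = ln(11.10 / 5.51) / 0.02318
  = ln(2.015) / 0.02318 = 0.7006 / 0.02318 = 30.22 h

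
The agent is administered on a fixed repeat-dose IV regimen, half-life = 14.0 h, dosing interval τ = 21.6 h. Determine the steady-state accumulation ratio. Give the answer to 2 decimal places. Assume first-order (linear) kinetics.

k = ln2 / t½ = 0.693147 / 14.0 = 0.04951 h⁻¹
e^(−kτ) = e^(−0.04951 × 21.6) = 0.3432
Accumulation ratio R = 1 / (1 − e^(−kτ)) = 1 / (1 − 0.3432) = 1.523

1.52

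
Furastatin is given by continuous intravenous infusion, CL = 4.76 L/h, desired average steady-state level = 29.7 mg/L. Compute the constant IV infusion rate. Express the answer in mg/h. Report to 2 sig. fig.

At steady state, infusion rate R₀ = Css × CL = 29.7 × 4.760 = 141.4 mg/h

140 mg/h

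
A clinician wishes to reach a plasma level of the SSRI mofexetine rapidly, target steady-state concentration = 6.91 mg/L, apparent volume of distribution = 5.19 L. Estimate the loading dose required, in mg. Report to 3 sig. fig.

LD = Css × Vd = 6.91 × 5.19 = 35.86 mg

35.9 mg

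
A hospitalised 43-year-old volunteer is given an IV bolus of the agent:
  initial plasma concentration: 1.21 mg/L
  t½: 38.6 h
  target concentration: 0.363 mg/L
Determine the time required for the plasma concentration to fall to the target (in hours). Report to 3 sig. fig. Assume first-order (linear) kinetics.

k = ln2 / t½ = 0.693147 / 38.6 = 0.01796 h⁻¹
t = ln(C₀ / C) / k = ln(1.210 / 0.363) / 0.01796
  = ln(3.333) / 0.01796 = 1.204 / 0.01796 = 67.04 h

67.0 h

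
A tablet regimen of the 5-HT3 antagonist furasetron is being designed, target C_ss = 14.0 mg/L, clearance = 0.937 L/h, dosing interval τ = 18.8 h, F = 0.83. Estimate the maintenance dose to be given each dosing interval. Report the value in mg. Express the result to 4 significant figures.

297.1 mg

At steady state, F × (Dose/τ) = Css × CL.
Dose = Css × CL × τ / F = 14.0 × 0.9370 × 18.8 / 0.83 = 297.1 mg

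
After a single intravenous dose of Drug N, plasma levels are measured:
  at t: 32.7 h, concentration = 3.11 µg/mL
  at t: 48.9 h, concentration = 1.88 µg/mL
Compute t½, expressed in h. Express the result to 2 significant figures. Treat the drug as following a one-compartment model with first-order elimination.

k = ln(C₁/C₂) / (t₂ − t₁) = ln(3.11/1.88) / (48.9 − 32.7)
  = 0.5034 / 16.20 = 0.03107 h⁻¹
t½ = ln2 / k = 0.693147 / 0.03107 = 22.31 h

22 h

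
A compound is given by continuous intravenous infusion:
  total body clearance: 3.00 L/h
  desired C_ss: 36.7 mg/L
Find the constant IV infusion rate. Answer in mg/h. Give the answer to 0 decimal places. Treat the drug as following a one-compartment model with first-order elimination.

110 mg/h

At steady state, infusion rate R₀ = Css × CL = 36.7 × 3.000 = 110.1 mg/h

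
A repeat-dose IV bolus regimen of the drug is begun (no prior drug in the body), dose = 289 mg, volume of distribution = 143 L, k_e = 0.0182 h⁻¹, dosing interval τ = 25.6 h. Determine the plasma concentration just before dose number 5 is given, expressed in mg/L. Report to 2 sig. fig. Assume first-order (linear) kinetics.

C₀ per dose = Dose / Vd = 289 / 143 = 2.021 mg/L
Fraction remaining after one interval: r = e^(−kτ) = e^(−0.01820 × 25.6) = 0.6276
Before dose 5, 4 doses have been given (aged 1τ, 2τ, 3τ, 4τ).
C_trough = C₀ × (r + r² + … + r^4) = C₀ × r(1−r^4)/(1−r)
        = 2.021 × 0.6276 × (1 − 0.1551) / (1 − 0.6276) = 2.878 mg/L

2.9 mg/L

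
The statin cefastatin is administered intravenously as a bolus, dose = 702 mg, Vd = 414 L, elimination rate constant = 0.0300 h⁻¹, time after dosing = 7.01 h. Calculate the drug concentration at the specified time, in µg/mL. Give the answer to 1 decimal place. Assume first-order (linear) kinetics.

C₀ = Dose / Vd = 702.0 / 414 = 1.696 mg/L
C = C₀ · e^(−k·t) = 1.696 × e^(−0.03000 × 7.01)
  = 1.696 × 0.8103 = 1.374 mg/L
(1.374 mg/L = 1.374 µg/mL)

1.4 µg/mL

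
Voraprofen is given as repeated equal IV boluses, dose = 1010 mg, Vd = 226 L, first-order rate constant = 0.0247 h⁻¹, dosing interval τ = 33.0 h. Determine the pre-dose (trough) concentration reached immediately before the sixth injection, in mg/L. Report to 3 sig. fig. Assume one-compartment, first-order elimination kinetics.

C₀ per dose = Dose / Vd = 1010 / 226 = 4.469 mg/L
Fraction remaining after one interval: r = e^(−kτ) = e^(−0.02470 × 33.0) = 0.4426
Before dose 6, 5 doses have been given (aged 1τ, 2τ, 3τ, 4τ, 5τ).
C_trough = C₀ × (r + r² + … + r^5) = C₀ × r(1−r^5)/(1−r)
        = 4.469 × 0.4426 × (1 − 0.01698) / (1 − 0.4426) = 3.488 mg/L

3.49 mg/L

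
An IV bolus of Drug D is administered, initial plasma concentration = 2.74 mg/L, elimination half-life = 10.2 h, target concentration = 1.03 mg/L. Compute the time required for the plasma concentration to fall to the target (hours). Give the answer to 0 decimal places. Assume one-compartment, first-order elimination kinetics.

14 h

k = ln2 / t½ = 0.693147 / 10.2 = 0.06796 h⁻¹
t = ln(C₀ / C) / k = ln(2.740 / 1.03) / 0.06796
  = ln(2.660) / 0.06796 = 0.9783 / 0.06796 = 14.40 h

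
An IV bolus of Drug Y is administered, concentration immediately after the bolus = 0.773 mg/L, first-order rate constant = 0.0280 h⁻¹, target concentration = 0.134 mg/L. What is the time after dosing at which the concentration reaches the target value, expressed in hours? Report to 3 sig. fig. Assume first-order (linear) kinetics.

t = ln(C₀ / C) / k = ln(0.7730 / 0.134) / 0.02800
  = ln(5.769) / 0.02800 = 1.752 / 0.02800 = 62.57 h

62.6 h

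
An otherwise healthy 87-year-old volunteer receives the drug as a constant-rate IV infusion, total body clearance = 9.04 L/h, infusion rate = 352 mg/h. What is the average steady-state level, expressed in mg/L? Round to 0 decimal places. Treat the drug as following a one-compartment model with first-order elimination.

39 mg/L

At steady state Css = R₀ / CL = 352 / 9.040 = 38.94 mg/L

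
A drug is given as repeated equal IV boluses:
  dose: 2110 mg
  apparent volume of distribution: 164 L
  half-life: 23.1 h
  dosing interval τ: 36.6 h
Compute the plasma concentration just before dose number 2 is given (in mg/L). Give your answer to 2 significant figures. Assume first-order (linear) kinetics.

4.3 mg/L

C₀ per dose = Dose / Vd = 2110 / 164 = 12.87 mg/L
k = ln2 / t½ = 0.693147 / 23.1 = 0.03001 h⁻¹
Fraction remaining after one interval: r = e^(−kτ) = e^(−0.03001 × 36.6) = 0.3334
Before dose 2, 1 dose has been given (aged 1τ).
C_trough = C₀ × r = 12.87 × 0.3334 = 4.291 mg/L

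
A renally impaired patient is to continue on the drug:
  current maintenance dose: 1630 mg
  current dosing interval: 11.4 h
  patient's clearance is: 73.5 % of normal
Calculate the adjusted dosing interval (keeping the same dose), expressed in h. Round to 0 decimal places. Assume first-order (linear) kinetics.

16 h

To keep the same average steady-state level, dosing rate must scale with clearance.
CL ratio = 73.5 / 100 = 0.7350
New interval (same dose) = 11.4 / 0.7350 = 15.51 h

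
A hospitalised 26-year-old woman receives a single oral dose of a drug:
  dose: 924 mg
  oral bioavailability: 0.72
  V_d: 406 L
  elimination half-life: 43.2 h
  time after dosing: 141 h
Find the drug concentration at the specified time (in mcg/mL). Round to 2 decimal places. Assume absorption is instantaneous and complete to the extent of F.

Amount reaching circulation = F × Dose = 0.72 × 924.0 = 665.3 mg
C₀ = F·Dose / Vd = 665.3 / 406 = 1.639 mg/L
k = ln2 / t½ = 0.693147 / 43.2 = 0.01605 h⁻¹
C = C₀ · e^(−k·t) = 1.639 × e^(−0.01605 × 141)
  = 1.639 × 0.1040 = 0.1705 mg/L
(0.1705 mg/L = 0.1705 mcg/mL)

0.17 mcg/mL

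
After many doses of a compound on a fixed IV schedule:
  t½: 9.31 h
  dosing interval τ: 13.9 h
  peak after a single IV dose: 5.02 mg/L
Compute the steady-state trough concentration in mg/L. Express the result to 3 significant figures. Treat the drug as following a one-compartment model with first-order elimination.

k = ln2 / t½ = 0.693147 / 9.31 = 0.07445 h⁻¹
e^(−kτ) = e^(−0.07445 × 13.9) = 0.3553
Accumulation ratio R = 1 / (1 − e^(−kτ)) = 1 / (1 − 0.3553) = 1.551
Steady-state trough = C₀ × R × e^(−kτ) = 5.02 × 1.551 × 0.3553 = 2.766 mg/L

2.77 mg/L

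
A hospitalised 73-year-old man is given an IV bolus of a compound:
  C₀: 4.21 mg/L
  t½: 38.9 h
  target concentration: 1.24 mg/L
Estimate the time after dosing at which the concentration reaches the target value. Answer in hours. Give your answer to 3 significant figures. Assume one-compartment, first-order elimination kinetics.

k = ln2 / t½ = 0.693147 / 38.9 = 0.01782 h⁻¹
t = ln(C₀ / C) / k = ln(4.210 / 1.24) / 0.01782
  = ln(3.395) / 0.01782 = 1.222 / 0.01782 = 68.57 h

68.6 h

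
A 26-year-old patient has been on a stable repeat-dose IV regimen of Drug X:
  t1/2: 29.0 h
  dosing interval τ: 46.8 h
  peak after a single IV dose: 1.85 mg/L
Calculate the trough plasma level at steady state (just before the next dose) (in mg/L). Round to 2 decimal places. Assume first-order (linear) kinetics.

k = ln2 / t½ = 0.693147 / 29.0 = 0.02390 h⁻¹
e^(−kτ) = e^(−0.02390 × 46.8) = 0.3268
Accumulation ratio R = 1 / (1 − e^(−kτ)) = 1 / (1 − 0.3268) = 1.485
Steady-state trough = C₀ × R × e^(−kτ) = 1.85 × 1.485 × 0.3268 = 0.8978 mg/L

0.90 mg/L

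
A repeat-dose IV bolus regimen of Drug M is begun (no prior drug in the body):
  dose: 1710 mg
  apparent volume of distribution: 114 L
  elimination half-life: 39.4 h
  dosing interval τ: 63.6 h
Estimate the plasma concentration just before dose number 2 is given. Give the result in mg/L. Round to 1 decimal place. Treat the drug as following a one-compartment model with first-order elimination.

4.9 mg/L

C₀ per dose = Dose / Vd = 1710 / 114 = 15.00 mg/L
k = ln2 / t½ = 0.693147 / 39.4 = 0.01759 h⁻¹
Fraction remaining after one interval: r = e^(−kτ) = e^(−0.01759 × 63.6) = 0.3267
Before dose 2, 1 dose has been given (aged 1τ).
C_trough = C₀ × r = 15.00 × 0.3267 = 4.901 mg/L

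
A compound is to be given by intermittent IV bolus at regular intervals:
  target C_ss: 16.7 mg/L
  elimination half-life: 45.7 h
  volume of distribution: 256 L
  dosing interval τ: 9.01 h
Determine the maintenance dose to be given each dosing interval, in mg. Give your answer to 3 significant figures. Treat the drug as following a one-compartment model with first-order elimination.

584 mg

k = ln2 / t½ = 0.693147 / 45.7 = 0.01517 h⁻¹
CL = k × Vd = 0.01517 × 256 = 3.884 L/h
At steady state, Dose/τ = Css × CL.
Dose = Css × CL × τ = 16.7 × 3.884 × 9.01 = 584.4 mg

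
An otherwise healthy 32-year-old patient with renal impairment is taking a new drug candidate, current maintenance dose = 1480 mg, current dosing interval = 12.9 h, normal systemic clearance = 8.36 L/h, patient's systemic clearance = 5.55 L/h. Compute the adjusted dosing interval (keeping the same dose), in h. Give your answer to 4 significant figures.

To keep the same average steady-state level, dosing rate must scale with clearance.
CL ratio = 5.55 / 8.36 = 0.6639
New interval (same dose) = 12.9 / 0.6639 = 19.43 h

19.43 h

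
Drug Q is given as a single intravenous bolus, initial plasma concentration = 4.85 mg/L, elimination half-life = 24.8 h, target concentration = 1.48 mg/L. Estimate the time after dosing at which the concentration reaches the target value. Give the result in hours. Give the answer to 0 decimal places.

42 h

k = ln2 / t½ = 0.693147 / 24.8 = 0.02795 h⁻¹
t = ln(C₀ / C) / k = ln(4.850 / 1.48) / 0.02795
  = ln(3.277) / 0.02795 = 1.187 / 0.02795 = 42.47 h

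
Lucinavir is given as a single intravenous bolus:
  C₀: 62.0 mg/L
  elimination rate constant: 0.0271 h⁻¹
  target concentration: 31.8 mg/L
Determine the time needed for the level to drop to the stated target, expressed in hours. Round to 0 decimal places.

25 h

t = ln(C₀ / C) / k = ln(62.00 / 31.8) / 0.02710
  = ln(1.950) / 0.02710 = 0.6678 / 0.02710 = 24.64 h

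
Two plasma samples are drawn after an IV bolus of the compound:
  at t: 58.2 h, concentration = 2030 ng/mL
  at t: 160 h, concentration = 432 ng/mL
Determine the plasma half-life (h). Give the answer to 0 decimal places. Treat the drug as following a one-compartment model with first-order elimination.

46 h

k = ln(C₁/C₂) / (t₂ − t₁) = ln(2030/432) / (160 − 58.2)
  = 1.547 / 101.8 = 0.01520 h⁻¹
t½ = ln2 / k = 0.693147 / 0.01520 = 45.60 h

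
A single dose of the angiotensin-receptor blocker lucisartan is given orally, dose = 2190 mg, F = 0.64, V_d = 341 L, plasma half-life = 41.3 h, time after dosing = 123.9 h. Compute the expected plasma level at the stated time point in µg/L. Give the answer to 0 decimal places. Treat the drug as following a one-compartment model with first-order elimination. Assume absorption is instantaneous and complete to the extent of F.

514 µg/L

Amount reaching circulation = F × Dose = 0.64 × 2190 = 1402 mg
C₀ = F·Dose / Vd = 1402 / 341 = 4.111 mg/L
k = ln2 / t½ = 0.693147 / 41.3 = 0.01678 h⁻¹
t / t½ = 123.9 / 41.3 = 3 half-lives
C = C₀ × (1/2)^3 = 4.111 × 0.1250 = 0.5139 mg/L
Convert: 0.5139 mg/L × 1000 = 513.9 µg/L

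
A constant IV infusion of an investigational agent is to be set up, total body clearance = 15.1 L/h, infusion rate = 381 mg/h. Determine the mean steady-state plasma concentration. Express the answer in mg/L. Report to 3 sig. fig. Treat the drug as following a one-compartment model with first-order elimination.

At steady state Css = R₀ / CL = 381 / 15.10 = 25.23 mg/L

25.2 mg/L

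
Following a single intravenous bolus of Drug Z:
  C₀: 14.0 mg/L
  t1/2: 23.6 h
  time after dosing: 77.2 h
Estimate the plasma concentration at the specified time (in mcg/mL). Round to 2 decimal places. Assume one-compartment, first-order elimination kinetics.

1.45 mcg/mL

k = ln2 / t½ = 0.693147 / 23.6 = 0.02937 h⁻¹
C = C₀ · e^(−k·t) = 14.00 × e^(−0.02937 × 77.2)
  = 14.00 × 0.1036 = 1.450 mg/L
(1.450 mg/L = 1.450 mcg/mL)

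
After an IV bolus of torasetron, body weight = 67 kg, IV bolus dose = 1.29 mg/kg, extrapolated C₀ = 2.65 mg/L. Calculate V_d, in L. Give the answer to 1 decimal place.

Dose = 1.29 × 67 = 86.43 mg
Vd = Dose / C₀ = 86.43 / 2.65 = 32.62 L

32.6 L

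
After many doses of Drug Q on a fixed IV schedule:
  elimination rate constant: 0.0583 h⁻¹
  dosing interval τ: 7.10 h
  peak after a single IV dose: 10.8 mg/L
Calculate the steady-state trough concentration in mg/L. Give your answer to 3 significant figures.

e^(−kτ) = e^(−0.05830 × 7.10) = 0.6610
Accumulation ratio R = 1 / (1 − e^(−kτ)) = 1 / (1 − 0.6610) = 2.950
Steady-state trough = C₀ × R × e^(−kτ) = 10.8 × 2.950 × 0.6610 = 21.06 mg/L

21.1 mg/L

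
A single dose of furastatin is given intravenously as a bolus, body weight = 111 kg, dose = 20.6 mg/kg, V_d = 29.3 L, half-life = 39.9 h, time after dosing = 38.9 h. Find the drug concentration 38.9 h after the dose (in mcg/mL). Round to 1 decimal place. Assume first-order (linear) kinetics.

Total dose = 20.6 × 111 = 2287 mg
C₀ = Dose / Vd = 2287 / 29.3 = 78.05 mg/L
k = ln2 / t½ = 0.693147 / 39.9 = 0.01737 h⁻¹
C = C₀ · e^(−k·t) = 78.05 × e^(−0.01737 × 38.9)
  = 78.05 × 0.5088 = 39.71 mg/L
(39.71 mg/L = 39.71 mcg/mL)

39.7 mcg/mL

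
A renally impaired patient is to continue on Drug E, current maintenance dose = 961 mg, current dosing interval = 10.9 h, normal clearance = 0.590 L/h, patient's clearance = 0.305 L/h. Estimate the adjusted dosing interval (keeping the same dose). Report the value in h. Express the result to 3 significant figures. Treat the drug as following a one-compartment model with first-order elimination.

To keep the same average steady-state level, dosing rate must scale with clearance.
CL ratio = 0.305 / 0.590 = 0.5169
New interval (same dose) = 10.9 / 0.5169 = 21.09 h

21.1 h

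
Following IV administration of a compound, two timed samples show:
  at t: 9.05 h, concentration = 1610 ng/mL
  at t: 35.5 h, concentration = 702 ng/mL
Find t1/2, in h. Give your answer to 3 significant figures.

k = ln(C₁/C₂) / (t₂ − t₁) = ln(1610/702) / (35.5 − 9.05)
  = 0.8301 / 26.45 = 0.03138 h⁻¹
t½ = ln2 / k = 0.693147 / 0.03138 = 22.09 h

22.1 h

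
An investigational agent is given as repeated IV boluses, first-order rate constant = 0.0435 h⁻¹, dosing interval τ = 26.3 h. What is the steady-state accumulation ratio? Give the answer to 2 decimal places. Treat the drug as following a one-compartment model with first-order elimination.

e^(−kτ) = e^(−0.04350 × 26.3) = 0.3185
Accumulation ratio R = 1 / (1 − e^(−kτ)) = 1 / (1 − 0.3185) = 1.467

1.47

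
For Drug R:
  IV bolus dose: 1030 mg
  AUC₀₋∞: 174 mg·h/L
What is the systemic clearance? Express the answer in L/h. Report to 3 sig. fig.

5.92 L/h

CL = Dose / AUC = 1030 / 174 = 5.920 L/h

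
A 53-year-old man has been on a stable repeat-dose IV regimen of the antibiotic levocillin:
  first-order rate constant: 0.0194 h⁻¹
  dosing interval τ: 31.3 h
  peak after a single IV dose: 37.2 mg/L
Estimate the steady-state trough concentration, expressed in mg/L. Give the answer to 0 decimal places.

45 mg/L

e^(−kτ) = e^(−0.01940 × 31.3) = 0.5449
Accumulation ratio R = 1 / (1 − e^(−kτ)) = 1 / (1 − 0.5449) = 2.197
Steady-state trough = C₀ × R × e^(−kτ) = 37.2 × 2.197 × 0.5449 = 44.53 mg/L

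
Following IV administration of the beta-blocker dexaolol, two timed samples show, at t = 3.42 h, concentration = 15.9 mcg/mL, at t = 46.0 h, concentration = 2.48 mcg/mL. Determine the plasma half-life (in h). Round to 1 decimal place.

15.9 h

k = ln(C₁/C₂) / (t₂ − t₁) = ln(15.9/2.48) / (46.0 − 3.42)
  = 1.858 / 42.58 = 0.04364 h⁻¹
t½ = ln2 / k = 0.693147 / 0.04364 = 15.88 h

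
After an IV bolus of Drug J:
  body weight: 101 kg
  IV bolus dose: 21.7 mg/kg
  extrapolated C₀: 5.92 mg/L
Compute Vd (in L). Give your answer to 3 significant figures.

370 L

Dose = 21.7 × 101 = 2192 mg
Vd = Dose / C₀ = 2192 / 5.92 = 370.3 L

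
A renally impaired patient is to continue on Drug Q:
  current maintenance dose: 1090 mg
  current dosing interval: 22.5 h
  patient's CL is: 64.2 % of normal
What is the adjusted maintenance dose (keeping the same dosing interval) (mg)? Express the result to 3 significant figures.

To keep the same average steady-state level, dosing rate must scale with clearance.
CL ratio = 64.2 / 100 = 0.6420
New dose (same interval) = 1090 × 0.6420 = 699.8 mg

700 mg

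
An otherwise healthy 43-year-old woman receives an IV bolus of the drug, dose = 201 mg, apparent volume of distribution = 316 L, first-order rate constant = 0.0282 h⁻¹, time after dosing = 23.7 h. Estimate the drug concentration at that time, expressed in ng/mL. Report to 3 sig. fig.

C₀ = Dose / Vd = 201.0 / 316 = 0.6361 mg/L
C = C₀ · e^(−k·t) = 0.6361 × e^(−0.02820 × 23.7)
  = 0.6361 × 0.5126 = 0.3261 mg/L
Convert: 0.3261 mg/L × 1000 = 326.1 ng/mL

326 ng/mL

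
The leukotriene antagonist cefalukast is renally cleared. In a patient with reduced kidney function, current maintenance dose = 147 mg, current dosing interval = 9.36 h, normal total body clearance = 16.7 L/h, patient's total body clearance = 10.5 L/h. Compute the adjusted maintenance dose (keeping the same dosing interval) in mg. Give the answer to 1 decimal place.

To keep the same average steady-state level, dosing rate must scale with clearance.
CL ratio = 10.5 / 16.7 = 0.6287
New dose (same interval) = 147 × 0.6287 = 92.42 mg

92.4 mg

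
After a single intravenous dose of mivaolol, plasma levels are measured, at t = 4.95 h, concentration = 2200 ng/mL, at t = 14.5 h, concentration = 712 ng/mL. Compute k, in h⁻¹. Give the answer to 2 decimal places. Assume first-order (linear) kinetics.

0.12 h⁻¹

k = ln(C₁/C₂) / (t₂ − t₁) = ln(2200/712) / (14.5 − 4.95)
  = 1.128 / 9.550 = 0.1181 h⁻¹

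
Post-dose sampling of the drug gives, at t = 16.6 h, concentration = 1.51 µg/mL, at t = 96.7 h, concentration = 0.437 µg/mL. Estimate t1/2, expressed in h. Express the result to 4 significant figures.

k = ln(C₁/C₂) / (t₂ − t₁) = ln(1.51/0.437) / (96.7 − 16.6)
  = 1.240 / 80.10 = 0.01548 h⁻¹
t½ = ln2 / k = 0.693147 / 0.01548 = 44.78 h

44.78 h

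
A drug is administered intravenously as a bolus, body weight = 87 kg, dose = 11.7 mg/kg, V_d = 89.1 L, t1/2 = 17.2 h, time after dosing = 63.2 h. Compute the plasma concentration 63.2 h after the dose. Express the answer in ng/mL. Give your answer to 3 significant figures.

Total dose = 11.7 × 87 = 1018 mg
C₀ = Dose / Vd = 1018 / 89.1 = 11.43 mg/L
k = ln2 / t½ = 0.693147 / 17.2 = 0.04030 h⁻¹
C = C₀ · e^(−k·t) = 11.43 × e^(−0.04030 × 63.2)
  = 11.43 × 0.07832 = 0.8952 mg/L
Convert: 0.8952 mg/L × 1000 = 895.2 ng/mL

895 ng/mL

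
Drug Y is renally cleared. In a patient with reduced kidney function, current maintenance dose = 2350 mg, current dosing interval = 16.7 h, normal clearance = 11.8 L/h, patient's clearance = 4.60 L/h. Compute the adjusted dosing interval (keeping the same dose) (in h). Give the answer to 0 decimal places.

43 h

To keep the same average steady-state level, dosing rate must scale with clearance.
CL ratio = 4.60 / 11.8 = 0.3898
New interval (same dose) = 16.7 / 0.3898 = 42.84 h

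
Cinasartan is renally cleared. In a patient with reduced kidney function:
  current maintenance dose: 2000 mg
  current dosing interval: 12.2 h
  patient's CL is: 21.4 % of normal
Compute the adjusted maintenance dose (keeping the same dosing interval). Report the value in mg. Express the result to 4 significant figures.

428.0 mg

To keep the same average steady-state level, dosing rate must scale with clearance.
CL ratio = 21.4 / 100 = 0.2140
New dose (same interval) = 2000 × 0.2140 = 428.0 mg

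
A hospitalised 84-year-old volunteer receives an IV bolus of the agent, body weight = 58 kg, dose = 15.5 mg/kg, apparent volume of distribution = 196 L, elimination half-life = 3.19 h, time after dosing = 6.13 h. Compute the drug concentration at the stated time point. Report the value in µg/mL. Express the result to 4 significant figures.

Total dose = 15.5 × 58 = 899.0 mg
C₀ = Dose / Vd = 899.0 / 196 = 4.587 mg/L
k = ln2 / t½ = 0.693147 / 3.19 = 0.2173 h⁻¹
C = C₀ · e^(−k·t) = 4.587 × e^(−0.2173 × 6.13)
  = 4.587 × 0.2639 = 1.211 mg/L
(1.211 mg/L = 1.211 µg/mL)

1.211 µg/mL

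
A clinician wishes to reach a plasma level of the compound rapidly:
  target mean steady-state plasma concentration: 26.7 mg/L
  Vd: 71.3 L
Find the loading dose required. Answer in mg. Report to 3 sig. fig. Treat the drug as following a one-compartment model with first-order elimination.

LD = Css × Vd = 26.7 × 71.3 = 1904 mg

1900 mg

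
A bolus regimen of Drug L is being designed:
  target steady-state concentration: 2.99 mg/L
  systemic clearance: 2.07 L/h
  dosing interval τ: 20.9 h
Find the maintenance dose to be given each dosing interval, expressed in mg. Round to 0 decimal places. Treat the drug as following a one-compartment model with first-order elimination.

129 mg

At steady state, Dose/τ = Css × CL.
Dose = Css × CL × τ = 2.99 × 2.070 × 20.9 = 129.4 mg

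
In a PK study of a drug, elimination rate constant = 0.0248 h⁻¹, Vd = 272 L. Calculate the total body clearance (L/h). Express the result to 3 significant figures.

6.75 L/h

CL = k × Vd = 0.0248 × 272 = 6.746 L/h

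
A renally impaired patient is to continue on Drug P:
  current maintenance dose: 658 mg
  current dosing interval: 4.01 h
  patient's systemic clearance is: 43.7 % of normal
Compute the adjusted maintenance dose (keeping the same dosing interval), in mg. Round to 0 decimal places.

To keep the same average steady-state level, dosing rate must scale with clearance.
CL ratio = 43.7 / 100 = 0.4370
New dose (same interval) = 658 × 0.4370 = 287.5 mg

288 mg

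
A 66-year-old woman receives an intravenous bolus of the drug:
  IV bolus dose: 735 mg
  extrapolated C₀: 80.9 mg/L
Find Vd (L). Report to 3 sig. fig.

9.09 L

Vd = Dose / C₀ = 735.0 / 80.9 = 9.085 L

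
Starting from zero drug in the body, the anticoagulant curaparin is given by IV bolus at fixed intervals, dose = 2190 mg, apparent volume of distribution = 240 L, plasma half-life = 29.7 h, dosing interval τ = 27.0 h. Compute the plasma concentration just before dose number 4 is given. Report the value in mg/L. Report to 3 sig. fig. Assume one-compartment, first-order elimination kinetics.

8.82 mg/L

C₀ per dose = Dose / Vd = 2190 / 240 = 9.125 mg/L
k = ln2 / t½ = 0.693147 / 29.7 = 0.02334 h⁻¹
Fraction remaining after one interval: r = e^(−kτ) = e^(−0.02334 × 27.0) = 0.5325
Before dose 4, 3 doses have been given (aged 1τ, 2τ, 3τ).
C_trough = C₀ × (r + r² + … + r^3) = C₀ × r(1−r^3)/(1−r)
        = 9.125 × 0.5325 × (1 − 0.1510) / (1 − 0.5325) = 8.824 mg/L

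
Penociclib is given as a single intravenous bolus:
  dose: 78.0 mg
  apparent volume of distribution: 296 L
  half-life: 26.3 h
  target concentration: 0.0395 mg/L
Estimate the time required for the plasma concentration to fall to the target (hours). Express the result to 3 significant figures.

72.0 h

C₀ = Dose / Vd = 78.00 / 296 = 0.2635 mg/L
k = ln2 / t½ = 0.693147 / 26.3 = 0.02636 h⁻¹
t = ln(C₀ / C) / k = ln(0.2635 / 0.0395) / 0.02636
  = ln(6.671) / 0.02636 = 1.898 / 0.02636 = 72.00 h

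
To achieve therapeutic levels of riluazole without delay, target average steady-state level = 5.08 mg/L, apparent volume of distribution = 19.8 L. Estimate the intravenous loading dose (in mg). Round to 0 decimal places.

101 mg

LD = Css × Vd = 5.08 × 19.8 = 100.6 mg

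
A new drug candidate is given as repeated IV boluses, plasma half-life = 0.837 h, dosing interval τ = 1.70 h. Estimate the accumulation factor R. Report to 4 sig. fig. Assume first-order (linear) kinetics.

k = ln2 / t½ = 0.693147 / 0.837 = 0.8281 h⁻¹
e^(−kτ) = e^(−0.8281 × 1.70) = 0.2447
Accumulation ratio R = 1 / (1 − e^(−kτ)) = 1 / (1 − 0.2447) = 1.324

1.324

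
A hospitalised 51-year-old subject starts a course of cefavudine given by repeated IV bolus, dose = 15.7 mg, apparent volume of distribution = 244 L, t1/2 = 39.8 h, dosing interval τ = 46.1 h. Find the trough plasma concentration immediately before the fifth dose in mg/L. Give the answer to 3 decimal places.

C₀ per dose = Dose / Vd = 15.7 / 244 = 0.06434 mg/L
k = ln2 / t½ = 0.693147 / 39.8 = 0.01742 h⁻¹
Fraction remaining after one interval: r = e^(−kτ) = e^(−0.01742 × 46.1) = 0.4480
Before dose 5, 4 doses have been given (aged 1τ, 2τ, 3τ, 4τ).
C_trough = C₀ × (r + r² + … + r^4) = C₀ × r(1−r^4)/(1−r)
        = 0.06434 × 0.4480 × (1 − 0.04028) / (1 − 0.4480) = 0.05011 mg/L

0.050 mg/L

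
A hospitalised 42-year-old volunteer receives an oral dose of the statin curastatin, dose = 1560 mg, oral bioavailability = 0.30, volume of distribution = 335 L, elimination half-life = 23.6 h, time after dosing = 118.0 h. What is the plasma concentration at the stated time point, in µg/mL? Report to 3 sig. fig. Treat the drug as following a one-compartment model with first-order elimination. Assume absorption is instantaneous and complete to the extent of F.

0.0437 µg/mL

Amount reaching circulation = F × Dose = 0.30 × 1560 = 468.0 mg
C₀ = F·Dose / Vd = 468.0 / 335 = 1.397 mg/L
k = ln2 / t½ = 0.693147 / 23.6 = 0.02937 h⁻¹
t / t½ = 118.0 / 23.6 = 5 half-lives
C = C₀ × (1/2)^5 = 1.397 × 0.03125 = 0.04366 mg/L
(0.04366 mg/L = 0.04366 µg/mL)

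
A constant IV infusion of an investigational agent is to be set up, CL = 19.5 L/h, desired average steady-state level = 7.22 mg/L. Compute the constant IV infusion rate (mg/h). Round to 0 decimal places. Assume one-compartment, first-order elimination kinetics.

141 mg/h

At steady state, infusion rate R₀ = Css × CL = 7.22 × 19.50 = 140.8 mg/h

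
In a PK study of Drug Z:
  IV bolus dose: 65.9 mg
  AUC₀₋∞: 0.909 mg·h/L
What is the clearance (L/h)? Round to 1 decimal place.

CL = Dose / AUC = 65.9 / 0.909 = 72.50 L/h

72.5 L/h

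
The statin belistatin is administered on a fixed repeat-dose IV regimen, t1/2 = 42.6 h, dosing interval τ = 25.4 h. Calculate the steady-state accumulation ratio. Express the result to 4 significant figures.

k = ln2 / t½ = 0.693147 / 42.6 = 0.01627 h⁻¹
e^(−kτ) = e^(−0.01627 × 25.4) = 0.6615
Accumulation ratio R = 1 / (1 − e^(−kτ)) = 1 / (1 − 0.6615) = 2.954

2.954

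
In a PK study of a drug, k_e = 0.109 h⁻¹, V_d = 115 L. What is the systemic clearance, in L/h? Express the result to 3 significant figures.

12.5 L/h

CL = k × Vd = 0.109 × 115 = 12.54 L/h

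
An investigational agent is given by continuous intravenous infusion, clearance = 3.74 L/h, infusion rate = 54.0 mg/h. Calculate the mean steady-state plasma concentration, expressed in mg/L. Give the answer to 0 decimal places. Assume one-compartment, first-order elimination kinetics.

At steady state Css = R₀ / CL = 54.0 / 3.740 = 14.44 mg/L

14 mg/L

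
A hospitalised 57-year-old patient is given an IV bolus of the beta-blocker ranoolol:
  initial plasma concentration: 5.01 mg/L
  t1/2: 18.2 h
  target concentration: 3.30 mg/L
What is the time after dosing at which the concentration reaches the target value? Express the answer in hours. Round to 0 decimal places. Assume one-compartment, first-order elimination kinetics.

11 h

k = ln2 / t½ = 0.693147 / 18.2 = 0.03809 h⁻¹
t = ln(C₀ / C) / k = ln(5.010 / 3.30) / 0.03809
  = ln(1.518) / 0.03809 = 0.4174 / 0.03809 = 10.96 h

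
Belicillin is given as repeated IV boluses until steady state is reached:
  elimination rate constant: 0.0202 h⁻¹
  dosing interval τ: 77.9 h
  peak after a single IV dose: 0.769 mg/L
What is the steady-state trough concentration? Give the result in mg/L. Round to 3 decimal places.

0.201 mg/L

e^(−kτ) = e^(−0.02020 × 77.9) = 0.2073
Accumulation ratio R = 1 / (1 − e^(−kτ)) = 1 / (1 − 0.2073) = 1.262
Steady-state trough = C₀ × R × e^(−kτ) = 0.769 × 1.262 × 0.2073 = 0.2012 mg/L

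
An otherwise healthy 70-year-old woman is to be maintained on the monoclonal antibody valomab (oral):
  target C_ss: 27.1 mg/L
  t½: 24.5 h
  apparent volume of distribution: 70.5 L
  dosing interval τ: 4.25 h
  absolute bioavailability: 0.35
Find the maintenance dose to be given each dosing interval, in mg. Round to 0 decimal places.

k = ln2 / t½ = 0.693147 / 24.5 = 0.02829 h⁻¹
CL = k × Vd = 0.02829 × 70.5 = 1.994 L/h
At steady state, F × (Dose/τ) = Css × CL.
Dose = Css × CL × τ / F = 27.1 × 1.994 × 4.25 / 0.35 = 656.2 mg

656 mg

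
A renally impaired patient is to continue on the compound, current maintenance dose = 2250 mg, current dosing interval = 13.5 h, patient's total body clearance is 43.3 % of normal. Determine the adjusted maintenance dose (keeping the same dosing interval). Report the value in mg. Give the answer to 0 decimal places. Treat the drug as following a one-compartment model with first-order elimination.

974 mg

To keep the same average steady-state level, dosing rate must scale with clearance.
CL ratio = 43.3 / 100 = 0.4330
New dose (same interval) = 2250 × 0.4330 = 974.3 mg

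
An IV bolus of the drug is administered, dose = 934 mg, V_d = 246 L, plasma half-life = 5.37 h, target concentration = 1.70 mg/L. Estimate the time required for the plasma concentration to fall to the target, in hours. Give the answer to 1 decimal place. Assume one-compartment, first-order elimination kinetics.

6.2 h

C₀ = Dose / Vd = 934.0 / 246 = 3.797 mg/L
k = ln2 / t½ = 0.693147 / 5.37 = 0.1291 h⁻¹
t = ln(C₀ / C) / k = ln(3.797 / 1.70) / 0.1291
  = ln(2.234) / 0.1291 = 0.8038 / 0.1291 = 6.226 h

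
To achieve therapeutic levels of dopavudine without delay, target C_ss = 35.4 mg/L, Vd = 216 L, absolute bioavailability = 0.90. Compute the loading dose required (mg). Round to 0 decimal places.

LD = Css × Vd / F = 35.4 × 216 / 0.90 = 8496 mg

8496 mg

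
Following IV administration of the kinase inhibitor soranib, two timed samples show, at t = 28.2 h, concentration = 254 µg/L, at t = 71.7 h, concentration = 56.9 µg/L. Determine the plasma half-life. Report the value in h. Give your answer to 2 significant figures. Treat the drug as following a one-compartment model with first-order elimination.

k = ln(C₁/C₂) / (t₂ − t₁) = ln(254/56.9) / (71.7 − 28.2)
  = 1.496 / 43.50 = 0.03439 h⁻¹
t½ = ln2 / k = 0.693147 / 0.03439 = 20.16 h

20 h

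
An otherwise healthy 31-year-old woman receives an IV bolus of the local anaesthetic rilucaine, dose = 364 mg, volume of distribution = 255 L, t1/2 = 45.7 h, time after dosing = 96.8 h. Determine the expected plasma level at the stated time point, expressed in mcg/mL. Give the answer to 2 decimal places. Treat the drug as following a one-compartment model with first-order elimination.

C₀ = Dose / Vd = 364.0 / 255 = 1.427 mg/L
k = ln2 / t½ = 0.693147 / 45.7 = 0.01517 h⁻¹
C = C₀ · e^(−k·t) = 1.427 × e^(−0.01517 × 96.8)
  = 1.427 × 0.2303 = 0.3286 mg/L
(0.3286 mg/L = 0.3286 mcg/mL)

0.33 mcg/mL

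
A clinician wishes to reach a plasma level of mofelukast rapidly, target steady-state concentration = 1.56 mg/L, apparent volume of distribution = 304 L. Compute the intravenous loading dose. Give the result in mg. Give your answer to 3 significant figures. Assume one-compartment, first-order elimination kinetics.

LD = Css × Vd = 1.56 × 304 = 474.2 mg

474 mg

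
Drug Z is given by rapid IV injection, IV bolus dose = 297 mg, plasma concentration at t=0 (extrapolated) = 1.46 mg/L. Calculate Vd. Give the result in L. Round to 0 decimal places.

Vd = Dose / C₀ = 297.0 / 1.46 = 203.4 L

203 L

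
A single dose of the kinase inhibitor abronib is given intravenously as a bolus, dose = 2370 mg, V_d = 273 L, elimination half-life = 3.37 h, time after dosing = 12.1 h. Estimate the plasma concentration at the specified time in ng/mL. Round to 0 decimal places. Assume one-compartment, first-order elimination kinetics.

721 ng/mL

C₀ = Dose / Vd = 2370 / 273 = 8.681 mg/L
k = ln2 / t½ = 0.693147 / 3.37 = 0.2057 h⁻¹
C = C₀ · e^(−k·t) = 8.681 × e^(−0.2057 × 12.1)
  = 8.681 × 0.08300 = 0.7205 mg/L
Convert: 0.7205 mg/L × 1000 = 720.5 ng/mL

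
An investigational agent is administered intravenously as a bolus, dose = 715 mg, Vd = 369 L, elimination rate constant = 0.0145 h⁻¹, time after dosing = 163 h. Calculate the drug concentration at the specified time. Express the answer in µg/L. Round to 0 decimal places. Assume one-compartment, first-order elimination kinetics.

182 µg/L

C₀ = Dose / Vd = 715.0 / 369 = 1.938 mg/L
C = C₀ · e^(−k·t) = 1.938 × e^(−0.01450 × 163)
  = 1.938 × 0.09409 = 0.1823 mg/L
Convert: 0.1823 mg/L × 1000 = 182.3 µg/L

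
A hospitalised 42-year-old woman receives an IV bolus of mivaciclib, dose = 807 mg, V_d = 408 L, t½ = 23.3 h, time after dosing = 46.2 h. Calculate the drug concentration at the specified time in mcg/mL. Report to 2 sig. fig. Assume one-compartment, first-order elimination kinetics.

C₀ = Dose / Vd = 807.0 / 408 = 1.978 mg/L
k = ln2 / t½ = 0.693147 / 23.3 = 0.02975 h⁻¹
C = C₀ · e^(−k·t) = 1.978 × e^(−0.02975 × 46.2)
  = 1.978 × 0.2530 = 0.5004 mg/L
(0.5004 mg/L = 0.5004 mcg/mL)

0.50 mcg/mL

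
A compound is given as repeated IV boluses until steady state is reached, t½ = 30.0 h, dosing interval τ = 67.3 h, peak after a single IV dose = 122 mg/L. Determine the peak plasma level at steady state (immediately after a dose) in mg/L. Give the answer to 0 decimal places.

155 mg/L

k = ln2 / t½ = 0.693147 / 30.0 = 0.02310 h⁻¹
e^(−kτ) = e^(−0.02310 × 67.3) = 0.2113
Accumulation ratio R = 1 / (1 − e^(−kτ)) = 1 / (1 − 0.2113) = 1.268
Steady-state peak = C₀ × R = 122 × 1.268 = 154.7 mg/L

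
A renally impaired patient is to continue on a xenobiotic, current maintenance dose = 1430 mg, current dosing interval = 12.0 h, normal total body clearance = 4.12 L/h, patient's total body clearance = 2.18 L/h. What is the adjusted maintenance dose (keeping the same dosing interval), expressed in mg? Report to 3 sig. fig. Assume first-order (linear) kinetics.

757 mg

To keep the same average steady-state level, dosing rate must scale with clearance.
CL ratio = 2.18 / 4.12 = 0.5291
New dose (same interval) = 1430 × 0.5291 = 756.6 mg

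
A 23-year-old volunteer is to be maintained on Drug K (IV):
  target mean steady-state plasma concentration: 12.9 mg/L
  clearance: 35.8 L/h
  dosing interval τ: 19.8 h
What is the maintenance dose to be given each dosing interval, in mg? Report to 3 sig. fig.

At steady state, Dose/τ = Css × CL.
Dose = Css × CL × τ = 12.9 × 35.80 × 19.8 = 9144 mg

9140 mg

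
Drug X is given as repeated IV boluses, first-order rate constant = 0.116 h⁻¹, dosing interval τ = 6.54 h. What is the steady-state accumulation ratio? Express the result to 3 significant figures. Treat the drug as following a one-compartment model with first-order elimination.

e^(−kτ) = e^(−0.1160 × 6.54) = 0.4683
Accumulation ratio R = 1 / (1 − e^(−kτ)) = 1 / (1 − 0.4683) = 1.881

1.88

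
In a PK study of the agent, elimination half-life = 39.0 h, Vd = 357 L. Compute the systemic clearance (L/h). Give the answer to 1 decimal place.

6.3 L/h

k = ln2 / t½ = 0.693147 / 39.0 = 0.01777 h⁻¹
CL = k × Vd = 0.01777 × 357 = 6.344 L/h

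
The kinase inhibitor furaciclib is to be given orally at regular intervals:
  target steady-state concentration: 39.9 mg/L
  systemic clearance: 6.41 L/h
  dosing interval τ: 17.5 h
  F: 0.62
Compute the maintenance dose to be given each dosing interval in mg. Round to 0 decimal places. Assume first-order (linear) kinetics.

7219 mg

At steady state, F × (Dose/τ) = Css × CL.
Dose = Css × CL × τ / F = 39.9 × 6.410 × 17.5 / 0.62 = 7219 mg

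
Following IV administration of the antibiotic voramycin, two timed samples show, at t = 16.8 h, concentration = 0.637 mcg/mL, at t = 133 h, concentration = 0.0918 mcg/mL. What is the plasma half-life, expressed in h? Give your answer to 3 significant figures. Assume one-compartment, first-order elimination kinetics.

k = ln(C₁/C₂) / (t₂ − t₁) = ln(0.637/0.0918) / (133 − 16.8)
  = 1.937 / 116.2 = 0.01667 h⁻¹
t½ = ln2 / k = 0.693147 / 0.01667 = 41.58 h

41.6 h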